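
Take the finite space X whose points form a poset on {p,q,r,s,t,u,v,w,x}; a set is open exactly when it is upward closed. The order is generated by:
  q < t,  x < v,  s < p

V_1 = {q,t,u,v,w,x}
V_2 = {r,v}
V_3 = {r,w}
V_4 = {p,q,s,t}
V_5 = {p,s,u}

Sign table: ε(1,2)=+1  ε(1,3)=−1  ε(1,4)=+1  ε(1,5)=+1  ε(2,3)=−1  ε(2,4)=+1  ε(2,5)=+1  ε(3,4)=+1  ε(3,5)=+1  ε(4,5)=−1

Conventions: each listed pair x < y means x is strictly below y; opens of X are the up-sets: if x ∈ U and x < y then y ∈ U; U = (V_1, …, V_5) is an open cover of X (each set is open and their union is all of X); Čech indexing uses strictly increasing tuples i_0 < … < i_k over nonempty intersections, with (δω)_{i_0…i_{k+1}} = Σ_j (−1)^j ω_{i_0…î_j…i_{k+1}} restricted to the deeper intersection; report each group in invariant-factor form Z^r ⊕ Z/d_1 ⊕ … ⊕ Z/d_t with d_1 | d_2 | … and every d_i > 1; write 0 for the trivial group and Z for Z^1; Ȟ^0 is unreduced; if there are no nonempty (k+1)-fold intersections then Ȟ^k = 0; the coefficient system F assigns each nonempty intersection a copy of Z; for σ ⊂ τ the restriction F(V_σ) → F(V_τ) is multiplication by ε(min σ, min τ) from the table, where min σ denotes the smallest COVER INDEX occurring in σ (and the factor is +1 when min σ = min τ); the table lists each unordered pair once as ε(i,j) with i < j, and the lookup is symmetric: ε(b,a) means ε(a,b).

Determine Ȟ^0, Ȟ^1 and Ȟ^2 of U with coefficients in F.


Ȟ^0(U;F) ≅ 0, Ȟ^1(U;F) ≅ Z ⊕ Z/2 and Ȟ^2(U;F) ≅ 0

cover nerve:
  V12={v} V13={w} V14={q,t} V15={u} V23={r} V45={p,s}
C dims 5,6; δ0: rk 5, SNF 1^4·2
Ȟ^0: (5−5)−0=0 ⇒ 0
Ȟ^1: (6−0)−5=1 plus torsion [2] ⇒ Z ⊕ Z/2
Ȟ^2: (0−0)−0=0 ⇒ 0


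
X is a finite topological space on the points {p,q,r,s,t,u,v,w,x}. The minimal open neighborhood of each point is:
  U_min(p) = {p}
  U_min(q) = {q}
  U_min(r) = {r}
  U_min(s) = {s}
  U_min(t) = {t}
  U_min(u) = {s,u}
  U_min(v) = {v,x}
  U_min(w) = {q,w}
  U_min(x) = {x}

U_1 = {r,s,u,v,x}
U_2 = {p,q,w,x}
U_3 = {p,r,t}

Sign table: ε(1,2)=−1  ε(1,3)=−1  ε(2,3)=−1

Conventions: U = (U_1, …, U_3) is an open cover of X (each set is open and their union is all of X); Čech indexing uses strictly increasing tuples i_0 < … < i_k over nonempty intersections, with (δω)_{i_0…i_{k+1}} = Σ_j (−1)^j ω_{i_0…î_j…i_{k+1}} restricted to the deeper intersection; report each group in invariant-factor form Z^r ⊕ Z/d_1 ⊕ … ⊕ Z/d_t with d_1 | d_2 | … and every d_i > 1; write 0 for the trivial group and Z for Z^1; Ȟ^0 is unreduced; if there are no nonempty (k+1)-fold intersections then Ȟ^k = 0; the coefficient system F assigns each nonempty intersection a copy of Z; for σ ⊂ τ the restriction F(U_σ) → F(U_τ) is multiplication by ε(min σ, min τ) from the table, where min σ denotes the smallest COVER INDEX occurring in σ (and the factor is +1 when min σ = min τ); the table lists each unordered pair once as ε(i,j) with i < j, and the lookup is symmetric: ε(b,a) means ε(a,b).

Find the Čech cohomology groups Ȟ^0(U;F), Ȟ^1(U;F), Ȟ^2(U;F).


Ȟ^0 = 0, Ȟ^1 = Z/2 and Ȟ^2 = 0

nonempty overlaps:
  U12={x} U13={r} U23={p}
C dims 3,3; δ0: rk 3, SNF 1^2·2
degree 0: 3−3−0 = 0 → Ȟ^0 ≅ 0
degree 1: 3−0−3 = 0 plus torsion [2] → Ȟ^1 ≅ Z/2
degree 2: 0−0−0 = 0 → Ȟ^2 ≅ 0


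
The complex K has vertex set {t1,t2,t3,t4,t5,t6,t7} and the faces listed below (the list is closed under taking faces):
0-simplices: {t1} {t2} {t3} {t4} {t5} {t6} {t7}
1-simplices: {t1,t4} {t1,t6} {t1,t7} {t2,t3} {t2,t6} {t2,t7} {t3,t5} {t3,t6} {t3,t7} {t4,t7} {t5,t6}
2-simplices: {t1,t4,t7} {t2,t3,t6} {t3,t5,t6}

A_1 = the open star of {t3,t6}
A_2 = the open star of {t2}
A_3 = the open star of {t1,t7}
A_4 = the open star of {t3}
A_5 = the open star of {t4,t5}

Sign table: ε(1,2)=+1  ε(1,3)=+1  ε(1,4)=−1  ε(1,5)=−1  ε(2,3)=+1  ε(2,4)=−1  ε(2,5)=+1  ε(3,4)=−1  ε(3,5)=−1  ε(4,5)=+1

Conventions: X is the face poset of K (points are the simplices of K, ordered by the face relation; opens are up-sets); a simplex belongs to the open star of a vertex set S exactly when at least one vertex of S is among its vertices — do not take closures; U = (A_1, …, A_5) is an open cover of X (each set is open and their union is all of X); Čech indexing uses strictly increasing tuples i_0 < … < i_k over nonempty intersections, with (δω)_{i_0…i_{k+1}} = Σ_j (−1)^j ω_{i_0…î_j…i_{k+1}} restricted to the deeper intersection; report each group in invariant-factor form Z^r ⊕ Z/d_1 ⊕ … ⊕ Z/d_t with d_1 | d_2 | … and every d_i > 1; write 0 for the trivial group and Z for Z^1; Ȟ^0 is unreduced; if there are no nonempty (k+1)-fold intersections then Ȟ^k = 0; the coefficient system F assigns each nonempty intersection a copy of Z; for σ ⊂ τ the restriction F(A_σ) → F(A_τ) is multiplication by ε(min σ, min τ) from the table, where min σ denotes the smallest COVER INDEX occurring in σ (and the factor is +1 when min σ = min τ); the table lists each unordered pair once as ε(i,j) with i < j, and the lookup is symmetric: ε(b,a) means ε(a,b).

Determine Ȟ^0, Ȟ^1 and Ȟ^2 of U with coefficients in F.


nonempty overlaps:
  A1={{t3},{t6},{t1,t6},{t2,t3},{t2,t6},{t3,t5},{t3,t6},{t3,t7},{t5,t6},{t2,t3,t6},{t3,t5,t6}} A2={{t2},{t2,t3},{t2,t6},{t2,t7},{t2,t3,t6}} A3={{t1},{t7},{t1,t4},{t1,t6},{t1,t7},{t2,t7},{t3,t7},{t4,t7},{t1,t4,t7}} A4={{t3},{t2,t3},{t3,t5},{t3,t6},{t3,t7},{t2,t3,t6},{t3,t5,t6}} A5={{t4},{t5},{t1,t4},{t3,t5},{t4,t7},{t5,t6},{t1,t4,t7},{t3,t5,t6}}
  A12={{t2,t3},{t2,t6},{t2,t3,t6}} A13={{t1,t6},{t3,t7}} A14={{t3},{t2,t3},{t3,t5},{t3,t6},{t3,t7},{t2,t3,t6},{t3,t5,t6}} A15={{t3,t5},{t5,t6},{t3,t5,t6}} A23={{t2,t7}} A24={{t2,t3},{t2,t3,t6}} A34={{t3,t7}} A35={{t1,t4},{t4,t7},{t1,t4,t7}} A45={{t3,t5},{t3,t5,t6}}
  A124={{t2,t3},{t2,t3,t6}} A134={{t3,t7}} A145={{t3,t5},{t3,t5,t6}}
C dims 5,9,3; δ0: rk 4, SNF 1^4; δ1: rk 3, SNF 1^3
degree 0: 5−4−0 = 1 → Ȟ^0 ≅ Z
degree 1: 9−3−4 = 2 → Ȟ^1 ≅ Z^2
degree 2: 3−0−3 = 0 → Ȟ^2 ≅ 0

Ȟ^0 ≅ Z, Ȟ^1 ≅ Z^2 and Ȟ^2 ≅ 0


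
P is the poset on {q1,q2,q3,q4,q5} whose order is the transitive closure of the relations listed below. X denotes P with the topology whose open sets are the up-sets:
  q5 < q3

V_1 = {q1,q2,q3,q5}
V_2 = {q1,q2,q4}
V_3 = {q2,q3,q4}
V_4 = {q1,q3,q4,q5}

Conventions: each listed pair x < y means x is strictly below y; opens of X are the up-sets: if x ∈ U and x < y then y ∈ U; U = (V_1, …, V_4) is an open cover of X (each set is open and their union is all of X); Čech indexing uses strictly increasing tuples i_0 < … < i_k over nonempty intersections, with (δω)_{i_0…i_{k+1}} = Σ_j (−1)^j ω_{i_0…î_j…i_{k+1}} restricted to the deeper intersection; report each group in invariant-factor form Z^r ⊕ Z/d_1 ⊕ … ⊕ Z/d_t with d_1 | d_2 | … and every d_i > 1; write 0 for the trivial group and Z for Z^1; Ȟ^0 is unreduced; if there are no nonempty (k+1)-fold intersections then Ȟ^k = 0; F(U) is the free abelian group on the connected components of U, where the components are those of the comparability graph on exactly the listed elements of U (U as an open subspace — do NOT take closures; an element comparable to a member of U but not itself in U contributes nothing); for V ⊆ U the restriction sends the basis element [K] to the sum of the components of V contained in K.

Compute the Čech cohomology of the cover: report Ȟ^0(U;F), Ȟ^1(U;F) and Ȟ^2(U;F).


nonempty overlaps:
  V12={q1,q2} V13={q2,q3} V14={q1,q3,q5} V23={q2,q4} V24={q1,q4} V34={q3,q4}
  V123={q2} V124={q1} V134={q3} V234={q4}
components per intersection:
  V1: {q1} {q2} {q3,q5}
  V2: {q1} {q2} {q4}
  V3: {q2} {q3} {q4}
  V4: {q1} {q3,q5} {q4}
  V12: {q1} {q2}
  V13: {q2} {q3}
  V14: {q1} {q3,q5}
  V23: {q2} {q4}
  V24: {q1} {q4}
  V34: {q3} {q4}
  V123: {q2}
  V124: {q1}
  V134: {q3}
  V234: {q4}
C dims 12,12,4; δ0: rk 8, SNF 1^8; δ1: rk 4, SNF 1^4
degree 0: 12−8−0 = 4 → Ȟ^0 ≅ Z^4
degree 1: 12−4−8 = 0 → Ȟ^1 ≅ 0
degree 2: 4−0−4 = 0 → Ȟ^2 ≅ 0

Ȟ^0 ≅ Z^4, Ȟ^1 ≅ 0, Ȟ^2 ≅ 0


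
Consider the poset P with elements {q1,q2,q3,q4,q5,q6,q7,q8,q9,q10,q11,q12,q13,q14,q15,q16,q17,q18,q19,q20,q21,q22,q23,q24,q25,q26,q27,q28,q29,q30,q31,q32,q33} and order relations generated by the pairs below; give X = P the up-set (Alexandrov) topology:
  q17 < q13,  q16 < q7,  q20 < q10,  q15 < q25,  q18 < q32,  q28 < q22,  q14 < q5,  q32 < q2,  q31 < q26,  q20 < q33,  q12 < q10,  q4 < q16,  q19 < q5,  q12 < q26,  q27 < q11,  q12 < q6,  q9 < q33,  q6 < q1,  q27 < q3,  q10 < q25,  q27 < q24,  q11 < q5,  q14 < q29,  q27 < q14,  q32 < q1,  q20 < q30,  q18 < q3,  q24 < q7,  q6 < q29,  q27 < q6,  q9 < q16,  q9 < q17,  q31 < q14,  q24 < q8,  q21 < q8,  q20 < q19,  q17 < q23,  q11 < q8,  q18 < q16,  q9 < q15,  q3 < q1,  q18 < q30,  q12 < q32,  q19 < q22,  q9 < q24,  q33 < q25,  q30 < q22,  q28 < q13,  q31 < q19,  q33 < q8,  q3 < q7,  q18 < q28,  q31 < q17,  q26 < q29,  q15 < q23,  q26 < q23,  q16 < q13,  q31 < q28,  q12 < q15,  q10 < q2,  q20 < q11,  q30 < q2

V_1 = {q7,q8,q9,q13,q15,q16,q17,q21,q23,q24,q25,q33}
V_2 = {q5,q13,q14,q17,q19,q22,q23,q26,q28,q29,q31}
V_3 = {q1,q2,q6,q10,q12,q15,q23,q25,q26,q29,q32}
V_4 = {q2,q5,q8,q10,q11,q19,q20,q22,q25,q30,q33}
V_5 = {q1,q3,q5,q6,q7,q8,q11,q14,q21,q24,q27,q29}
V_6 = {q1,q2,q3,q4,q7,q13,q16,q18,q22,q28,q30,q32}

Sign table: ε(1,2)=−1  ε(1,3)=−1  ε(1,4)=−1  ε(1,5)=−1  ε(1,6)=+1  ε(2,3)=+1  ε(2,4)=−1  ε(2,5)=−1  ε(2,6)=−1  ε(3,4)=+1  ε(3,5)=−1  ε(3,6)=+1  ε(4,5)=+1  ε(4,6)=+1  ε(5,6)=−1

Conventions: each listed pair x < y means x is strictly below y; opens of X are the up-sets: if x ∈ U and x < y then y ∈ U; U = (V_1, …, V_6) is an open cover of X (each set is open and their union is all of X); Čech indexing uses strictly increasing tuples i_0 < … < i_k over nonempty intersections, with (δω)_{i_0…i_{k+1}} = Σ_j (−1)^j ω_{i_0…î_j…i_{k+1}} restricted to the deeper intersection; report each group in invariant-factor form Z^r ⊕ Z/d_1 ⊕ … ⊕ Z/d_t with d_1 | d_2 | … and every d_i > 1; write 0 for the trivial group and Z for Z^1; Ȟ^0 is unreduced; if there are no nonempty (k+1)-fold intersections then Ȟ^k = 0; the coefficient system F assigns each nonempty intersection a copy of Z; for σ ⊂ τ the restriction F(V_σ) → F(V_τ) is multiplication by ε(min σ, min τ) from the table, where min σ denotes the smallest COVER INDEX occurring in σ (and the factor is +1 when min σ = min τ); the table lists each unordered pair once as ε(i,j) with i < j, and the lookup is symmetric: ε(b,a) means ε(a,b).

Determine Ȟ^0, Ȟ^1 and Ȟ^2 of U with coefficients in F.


nonempty intersections:
  V12={q13,q17,q23} V13={q15,q23,q25} V14={q8,q25,q33} V15={q7,q8,q21,q24} V16={q7,q13,q16} V23={q23,q26,q29} V24={q5,q19,q22} V25={q5,q14,q29} V26={q13,q22,q28} V34={q2,q10,q25} V35={q1,q6,q29} V36={q1,q2,q32} V45={q5,q8,q11} V46={q2,q22,q30} V56={q1,q3,q7}
  V123={q23} V126={q13} V134={q25} V145={q8} V156={q7} V235={q29} V245={q5} V246={q22} V346={q2} V356={q1}
C dims 6,15,10; δ0: rk 6, SNF 1^5·2; δ1: rk 9, SNF 1^9
Ȟ^0: (6−6)−0=0 ⇒ 0
Ȟ^1: (15−9)−6=0 plus torsion [2] ⇒ Z/2
Ȟ^2: (10−0)−9=1 ⇒ Z

Ȟ^0(U;F) ≅ 0, Ȟ^1(U;F) ≅ Z/2 and Ȟ^2(U;F) ≅ Z


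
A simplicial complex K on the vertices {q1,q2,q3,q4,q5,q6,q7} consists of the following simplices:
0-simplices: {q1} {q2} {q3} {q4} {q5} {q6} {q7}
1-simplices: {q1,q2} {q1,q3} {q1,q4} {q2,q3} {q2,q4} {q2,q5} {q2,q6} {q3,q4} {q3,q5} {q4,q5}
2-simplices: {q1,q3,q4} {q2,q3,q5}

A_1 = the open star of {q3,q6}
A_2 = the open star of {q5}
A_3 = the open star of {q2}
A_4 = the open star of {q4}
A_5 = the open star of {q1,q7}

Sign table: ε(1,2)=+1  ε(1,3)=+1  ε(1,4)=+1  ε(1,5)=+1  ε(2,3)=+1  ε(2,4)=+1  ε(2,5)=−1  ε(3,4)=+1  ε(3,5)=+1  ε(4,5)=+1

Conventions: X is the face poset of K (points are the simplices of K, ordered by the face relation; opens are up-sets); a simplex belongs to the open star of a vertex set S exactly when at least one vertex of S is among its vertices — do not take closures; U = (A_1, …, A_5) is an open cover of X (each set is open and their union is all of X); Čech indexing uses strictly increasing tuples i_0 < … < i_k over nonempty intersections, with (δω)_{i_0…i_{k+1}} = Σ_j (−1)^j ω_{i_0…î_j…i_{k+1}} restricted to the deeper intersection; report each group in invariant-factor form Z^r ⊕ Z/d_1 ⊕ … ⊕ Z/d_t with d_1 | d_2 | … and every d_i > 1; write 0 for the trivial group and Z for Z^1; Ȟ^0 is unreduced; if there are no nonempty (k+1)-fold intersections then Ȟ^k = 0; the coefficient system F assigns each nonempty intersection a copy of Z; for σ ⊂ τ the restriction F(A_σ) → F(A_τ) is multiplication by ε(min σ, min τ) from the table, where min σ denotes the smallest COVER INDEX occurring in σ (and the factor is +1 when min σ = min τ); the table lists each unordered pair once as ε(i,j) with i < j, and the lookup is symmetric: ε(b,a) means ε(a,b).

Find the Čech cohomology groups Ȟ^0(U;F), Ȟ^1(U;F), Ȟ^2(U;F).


cover nerve:
  A1={{q3},{q6},{q1,q3},{q2,q3},{q2,q6},{q3,q4},{q3,q5},{q1,q3,q4},{q2,q3,q5}} A2={{q5},{q2,q5},{q3,q5},{q4,q5},{q2,q3,q5}} A3={{q2},{q1,q2},{q2,q3},{q2,q4},{q2,q5},{q2,q6},{q2,q3,q5}} A4={{q4},{q1,q4},{q2,q4},{q3,q4},{q4,q5},{q1,q3,q4}} A5={{q1},{q7},{q1,q2},{q1,q3},{q1,q4},{q1,q3,q4}}
  A12={{q3,q5},{q2,q3,q5}} A13={{q2,q3},{q2,q6},{q2,q3,q5}} A14={{q3,q4},{q1,q3,q4}} A15={{q1,q3},{q1,q3,q4}} A23={{q2,q5},{q2,q3,q5}} A24={{q4,q5}} A34={{q2,q4}} A35={{q1,q2}} A45={{q1,q4},{q1,q3,q4}}
  A123={{q2,q3,q5}} A145={{q1,q3,q4}}
C dims 5,9,2; δ0: rk 4, SNF 1^4; δ1: rk 2, SNF 1^2
Ȟ^0: (5−4)−0=1 ⇒ Z
Ȟ^1: (9−2)−4=3 ⇒ Z^3
Ȟ^2: (2−0)−2=0 ⇒ 0

Ȟ^0 = Z,  Ȟ^1 = Z^3,  Ȟ^2 = 0


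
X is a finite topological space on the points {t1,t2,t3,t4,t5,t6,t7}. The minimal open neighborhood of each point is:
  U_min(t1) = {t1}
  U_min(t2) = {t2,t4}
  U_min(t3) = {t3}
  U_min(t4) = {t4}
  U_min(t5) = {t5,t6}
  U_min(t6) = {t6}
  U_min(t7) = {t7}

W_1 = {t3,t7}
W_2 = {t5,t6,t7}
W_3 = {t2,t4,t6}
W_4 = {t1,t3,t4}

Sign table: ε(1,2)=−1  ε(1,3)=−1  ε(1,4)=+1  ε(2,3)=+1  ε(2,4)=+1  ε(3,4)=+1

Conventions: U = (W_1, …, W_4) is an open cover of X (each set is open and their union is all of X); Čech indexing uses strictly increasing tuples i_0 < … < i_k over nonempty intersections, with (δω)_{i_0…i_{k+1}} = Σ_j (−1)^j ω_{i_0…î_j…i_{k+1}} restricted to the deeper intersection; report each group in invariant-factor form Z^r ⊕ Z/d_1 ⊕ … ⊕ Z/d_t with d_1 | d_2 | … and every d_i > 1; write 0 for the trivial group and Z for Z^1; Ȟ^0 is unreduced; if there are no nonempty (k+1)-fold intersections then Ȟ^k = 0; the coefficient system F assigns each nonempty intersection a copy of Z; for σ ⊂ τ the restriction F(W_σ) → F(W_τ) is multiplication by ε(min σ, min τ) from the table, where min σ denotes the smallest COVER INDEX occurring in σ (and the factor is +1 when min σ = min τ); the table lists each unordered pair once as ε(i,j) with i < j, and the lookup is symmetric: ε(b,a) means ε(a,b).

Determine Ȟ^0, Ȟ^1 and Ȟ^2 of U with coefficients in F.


nerve of the cover:
  W12={t7} W14={t3} W23={t6} W34={t4}
C dims 4,4; δ0: rk 4, SNF 1^3·2
Ȟ^0 = (4 − 4) − 0 = 0, so Ȟ^0 ≅ 0
Ȟ^1 = (4 − 0) − 4 = 0 plus torsion [2], so Ȟ^1 ≅ Z/2
Ȟ^2 = (0 − 0) − 0 = 0, so Ȟ^2 ≅ 0

Ȟ^0 ≅ 0; Ȟ^1 ≅ Z/2; Ȟ^2 ≅ 0


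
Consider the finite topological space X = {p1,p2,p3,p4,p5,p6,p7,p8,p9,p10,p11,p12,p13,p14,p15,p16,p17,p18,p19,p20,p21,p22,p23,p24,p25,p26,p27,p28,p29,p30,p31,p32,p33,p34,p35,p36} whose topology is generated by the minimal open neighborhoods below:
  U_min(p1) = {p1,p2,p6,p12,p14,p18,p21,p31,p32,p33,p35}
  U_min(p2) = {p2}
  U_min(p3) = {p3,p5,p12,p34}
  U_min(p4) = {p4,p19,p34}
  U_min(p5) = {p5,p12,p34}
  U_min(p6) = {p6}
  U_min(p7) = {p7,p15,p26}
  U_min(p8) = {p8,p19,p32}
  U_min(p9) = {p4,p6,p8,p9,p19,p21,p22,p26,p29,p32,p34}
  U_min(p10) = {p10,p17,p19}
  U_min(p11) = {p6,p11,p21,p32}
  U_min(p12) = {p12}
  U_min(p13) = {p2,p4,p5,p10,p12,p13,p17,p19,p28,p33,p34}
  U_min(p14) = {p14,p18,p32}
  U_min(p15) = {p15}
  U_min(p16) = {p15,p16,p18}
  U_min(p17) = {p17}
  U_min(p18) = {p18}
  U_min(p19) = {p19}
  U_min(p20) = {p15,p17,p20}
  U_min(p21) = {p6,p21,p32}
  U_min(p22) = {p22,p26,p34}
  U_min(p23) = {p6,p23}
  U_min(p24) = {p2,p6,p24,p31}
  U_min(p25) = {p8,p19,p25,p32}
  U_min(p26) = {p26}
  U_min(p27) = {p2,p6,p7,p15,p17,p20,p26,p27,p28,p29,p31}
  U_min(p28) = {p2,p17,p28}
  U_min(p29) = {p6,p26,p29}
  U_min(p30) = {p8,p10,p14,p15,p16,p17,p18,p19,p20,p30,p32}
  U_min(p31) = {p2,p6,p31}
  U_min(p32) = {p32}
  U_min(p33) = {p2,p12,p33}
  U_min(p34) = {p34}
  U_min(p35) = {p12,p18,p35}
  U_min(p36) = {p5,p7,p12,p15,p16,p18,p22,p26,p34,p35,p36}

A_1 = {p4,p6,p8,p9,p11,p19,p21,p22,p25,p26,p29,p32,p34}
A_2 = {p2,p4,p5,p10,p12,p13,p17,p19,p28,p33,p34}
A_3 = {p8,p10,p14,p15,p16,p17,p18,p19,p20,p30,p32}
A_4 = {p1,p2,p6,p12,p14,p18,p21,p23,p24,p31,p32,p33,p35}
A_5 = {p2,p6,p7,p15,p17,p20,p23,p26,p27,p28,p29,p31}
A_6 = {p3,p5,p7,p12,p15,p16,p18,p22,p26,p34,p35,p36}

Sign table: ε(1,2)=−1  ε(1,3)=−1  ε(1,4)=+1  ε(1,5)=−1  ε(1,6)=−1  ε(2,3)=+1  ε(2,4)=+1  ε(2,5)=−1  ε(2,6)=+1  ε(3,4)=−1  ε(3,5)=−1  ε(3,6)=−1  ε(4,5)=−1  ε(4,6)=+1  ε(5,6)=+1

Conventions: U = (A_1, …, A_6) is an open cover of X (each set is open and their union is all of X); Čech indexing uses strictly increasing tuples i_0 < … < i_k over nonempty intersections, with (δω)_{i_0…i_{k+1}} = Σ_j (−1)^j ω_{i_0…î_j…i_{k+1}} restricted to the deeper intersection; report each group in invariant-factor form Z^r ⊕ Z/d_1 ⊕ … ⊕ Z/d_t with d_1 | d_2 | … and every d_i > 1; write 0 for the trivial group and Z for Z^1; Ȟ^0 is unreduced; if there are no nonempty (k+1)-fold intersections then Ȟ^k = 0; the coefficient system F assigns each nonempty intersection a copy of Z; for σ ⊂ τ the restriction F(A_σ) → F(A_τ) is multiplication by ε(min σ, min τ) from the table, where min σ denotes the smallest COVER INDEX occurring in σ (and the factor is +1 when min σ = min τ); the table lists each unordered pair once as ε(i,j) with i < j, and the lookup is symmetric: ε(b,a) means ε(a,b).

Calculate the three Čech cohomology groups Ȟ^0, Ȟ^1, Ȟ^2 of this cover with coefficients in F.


nerve simplices:
  A12={p4,p19,p34} A13={p8,p19,p32} A14={p6,p21,p32} A15={p6,p26,p29} A16={p22,p26,p34} A23={p10,p17,p19} A24={p2,p12,p33} A25={p2,p17,p28} A26={p5,p12,p34} A34={p14,p18,p32} A35={p15,p17,p20} A36={p15,p16,p18} A45={p2,p6,p23,p31} A46={p12,p18,p35} A56={p7,p15,p26}
  A123={p19} A126={p34} A134={p32} A145={p6} A156={p26} A235={p17} A245={p2} A246={p12} A346={p18} A356={p15}
C dims 6,15,10; δ0: rk 6, SNF 1^5·2; δ1: rk 9, SNF 1^9
degree 0: 6−6−0 = 0 → Ȟ^0 ≅ 0
degree 1: 15−9−6 = 0 plus torsion [2] → Ȟ^1 ≅ Z/2
degree 2: 10−0−9 = 1 → Ȟ^2 ≅ Z

Ȟ^0(U;F) ≅ 0; Ȟ^1(U;F) ≅ Z/2; Ȟ^2(U;F) ≅ Z


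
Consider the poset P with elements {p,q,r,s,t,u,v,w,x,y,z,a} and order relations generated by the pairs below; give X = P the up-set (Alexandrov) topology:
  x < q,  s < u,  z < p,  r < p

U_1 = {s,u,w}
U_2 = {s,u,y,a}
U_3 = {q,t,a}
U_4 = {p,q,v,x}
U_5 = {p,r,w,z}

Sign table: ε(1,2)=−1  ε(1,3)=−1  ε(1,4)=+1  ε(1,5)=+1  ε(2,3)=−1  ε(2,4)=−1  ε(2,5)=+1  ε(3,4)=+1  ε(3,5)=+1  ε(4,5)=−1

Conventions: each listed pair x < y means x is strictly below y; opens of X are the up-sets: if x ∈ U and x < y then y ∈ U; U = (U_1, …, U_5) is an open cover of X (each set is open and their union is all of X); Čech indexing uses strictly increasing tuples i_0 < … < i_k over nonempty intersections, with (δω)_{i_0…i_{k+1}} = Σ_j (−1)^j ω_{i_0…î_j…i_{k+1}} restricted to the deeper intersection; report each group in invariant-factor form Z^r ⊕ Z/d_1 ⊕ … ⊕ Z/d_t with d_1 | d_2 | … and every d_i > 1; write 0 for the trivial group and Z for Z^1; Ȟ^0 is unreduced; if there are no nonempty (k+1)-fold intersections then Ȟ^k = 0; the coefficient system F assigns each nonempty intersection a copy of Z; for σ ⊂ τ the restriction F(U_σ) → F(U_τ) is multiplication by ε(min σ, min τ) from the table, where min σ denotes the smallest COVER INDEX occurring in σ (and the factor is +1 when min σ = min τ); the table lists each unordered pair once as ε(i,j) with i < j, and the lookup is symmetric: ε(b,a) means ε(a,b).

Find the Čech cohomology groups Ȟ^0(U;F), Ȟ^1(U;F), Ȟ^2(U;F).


cover nerve:
  U12={s,u} U15={w} U23={a} U34={q} U45={p}
C dims 5,5; δ0: rk 5, SNF 1^4·2
Ȟ^0: (5−5)−0=0 ⇒ 0
Ȟ^1: (5−0)−5=0 plus torsion [2] ⇒ Z/2
Ȟ^2: (0−0)−0=0 ⇒ 0

Ȟ^0 ≅ 0, Ȟ^1 ≅ Z/2 and Ȟ^2 ≅ 0


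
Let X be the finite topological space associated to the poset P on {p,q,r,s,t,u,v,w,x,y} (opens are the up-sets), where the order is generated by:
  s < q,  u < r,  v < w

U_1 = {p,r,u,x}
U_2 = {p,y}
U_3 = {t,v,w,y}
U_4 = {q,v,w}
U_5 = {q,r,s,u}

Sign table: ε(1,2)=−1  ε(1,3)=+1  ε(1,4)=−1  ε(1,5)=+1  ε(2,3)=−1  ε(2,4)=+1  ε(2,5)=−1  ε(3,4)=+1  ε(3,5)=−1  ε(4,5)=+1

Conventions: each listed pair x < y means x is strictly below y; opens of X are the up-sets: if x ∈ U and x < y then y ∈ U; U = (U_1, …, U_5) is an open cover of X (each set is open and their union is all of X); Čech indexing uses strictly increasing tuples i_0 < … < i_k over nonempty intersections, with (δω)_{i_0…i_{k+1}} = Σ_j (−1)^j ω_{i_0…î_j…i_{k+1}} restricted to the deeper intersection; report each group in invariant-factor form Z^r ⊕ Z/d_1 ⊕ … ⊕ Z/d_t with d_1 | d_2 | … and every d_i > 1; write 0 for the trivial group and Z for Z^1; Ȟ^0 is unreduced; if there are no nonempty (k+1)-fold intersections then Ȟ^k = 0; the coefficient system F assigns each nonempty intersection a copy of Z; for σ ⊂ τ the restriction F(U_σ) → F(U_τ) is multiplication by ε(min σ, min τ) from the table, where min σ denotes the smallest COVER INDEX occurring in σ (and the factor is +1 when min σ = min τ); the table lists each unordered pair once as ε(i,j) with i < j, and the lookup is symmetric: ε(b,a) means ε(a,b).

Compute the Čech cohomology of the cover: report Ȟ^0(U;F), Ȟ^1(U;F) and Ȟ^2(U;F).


cover nerve:
  U12={p} U15={r,u} U23={y} U34={v,w} U45={q}
C dims 5,5; δ0: rk 4, SNF 1^4
Ȟ^0: (5−4)−0=1 ⇒ Z
Ȟ^1: (5−0)−4=1 ⇒ Z
Ȟ^2: (0−0)−0=0 ⇒ 0

Ȟ^0 ≅ Z,  Ȟ^1 ≅ Z,  Ȟ^2 ≅ 0


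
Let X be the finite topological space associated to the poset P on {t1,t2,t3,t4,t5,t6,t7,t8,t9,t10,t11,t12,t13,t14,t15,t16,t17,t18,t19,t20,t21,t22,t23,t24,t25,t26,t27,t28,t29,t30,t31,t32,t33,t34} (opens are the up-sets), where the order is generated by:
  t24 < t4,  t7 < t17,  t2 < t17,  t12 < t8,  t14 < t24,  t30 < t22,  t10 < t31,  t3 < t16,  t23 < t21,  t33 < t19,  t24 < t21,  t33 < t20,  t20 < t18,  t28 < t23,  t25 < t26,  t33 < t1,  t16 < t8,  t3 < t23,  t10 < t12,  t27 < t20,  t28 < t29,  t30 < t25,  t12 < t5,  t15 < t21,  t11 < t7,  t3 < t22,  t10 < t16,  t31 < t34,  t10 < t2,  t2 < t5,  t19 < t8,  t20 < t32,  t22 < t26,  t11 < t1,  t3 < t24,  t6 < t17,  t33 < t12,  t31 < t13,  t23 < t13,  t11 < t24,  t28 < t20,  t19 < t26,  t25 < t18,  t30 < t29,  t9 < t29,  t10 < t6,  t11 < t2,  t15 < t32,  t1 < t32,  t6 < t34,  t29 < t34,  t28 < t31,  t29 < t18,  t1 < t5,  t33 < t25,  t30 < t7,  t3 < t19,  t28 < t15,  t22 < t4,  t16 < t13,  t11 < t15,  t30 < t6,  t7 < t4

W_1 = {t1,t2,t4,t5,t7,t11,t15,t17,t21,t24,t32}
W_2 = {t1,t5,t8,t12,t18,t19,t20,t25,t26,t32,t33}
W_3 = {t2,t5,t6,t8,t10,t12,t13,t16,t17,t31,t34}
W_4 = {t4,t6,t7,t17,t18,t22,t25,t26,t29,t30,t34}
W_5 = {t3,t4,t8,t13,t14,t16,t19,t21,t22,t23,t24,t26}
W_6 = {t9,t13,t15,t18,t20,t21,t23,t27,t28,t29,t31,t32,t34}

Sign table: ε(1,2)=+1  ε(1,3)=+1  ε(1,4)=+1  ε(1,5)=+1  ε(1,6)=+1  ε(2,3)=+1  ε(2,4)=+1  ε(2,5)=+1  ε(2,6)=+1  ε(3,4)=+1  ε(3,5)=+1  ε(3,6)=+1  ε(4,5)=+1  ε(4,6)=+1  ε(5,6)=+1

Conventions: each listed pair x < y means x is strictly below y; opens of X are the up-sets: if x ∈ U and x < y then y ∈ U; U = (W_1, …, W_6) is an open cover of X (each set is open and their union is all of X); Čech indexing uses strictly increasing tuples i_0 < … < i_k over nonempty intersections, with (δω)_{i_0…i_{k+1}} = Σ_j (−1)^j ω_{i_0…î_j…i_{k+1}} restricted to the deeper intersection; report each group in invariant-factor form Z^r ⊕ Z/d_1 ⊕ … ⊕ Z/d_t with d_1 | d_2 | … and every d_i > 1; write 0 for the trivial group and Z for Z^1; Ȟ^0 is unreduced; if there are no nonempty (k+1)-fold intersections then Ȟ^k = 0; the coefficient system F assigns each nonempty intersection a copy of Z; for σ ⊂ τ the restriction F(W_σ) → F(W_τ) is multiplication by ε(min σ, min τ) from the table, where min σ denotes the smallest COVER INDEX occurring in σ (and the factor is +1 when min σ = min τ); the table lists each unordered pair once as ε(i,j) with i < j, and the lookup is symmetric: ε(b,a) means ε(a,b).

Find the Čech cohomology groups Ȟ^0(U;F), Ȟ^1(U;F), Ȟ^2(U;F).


Ȟ^0(U;F) ≅ Z,  Ȟ^1(U;F) ≅ 0,  Ȟ^2(U;F) ≅ Z/2

nonempty intersections:
  W12={t1,t5,t32} W13={t2,t5,t17} W14={t4,t7,t17} W15={t4,t21,t24} W16={t15,t21,t32} W23={t5,t8,t12} W24={t18,t25,t26} W25={t8,t19,t26} W26={t18,t20,t32} W34={t6,t17,t34} W35={t8,t13,t16} W36={t13,t31,t34} W45={t4,t22,t26} W46={t18,t29,t34} W56={t13,t21,t23}
  W123={t5} W126={t32} W134={t17} W145={t4} W156={t21} W235={t8} W245={t26} W246={t18} W346={t34} W356={t13}
C dims 6,15,10; δ0: rk 5, SNF 1^5; δ1: rk 10, SNF 1^9·2
Ȟ^0: (6−5)−0=1 ⇒ Z
Ȟ^1: (15−10)−5=0 ⇒ 0
Ȟ^2: (10−0)−10=0 plus torsion [2] ⇒ Z/2


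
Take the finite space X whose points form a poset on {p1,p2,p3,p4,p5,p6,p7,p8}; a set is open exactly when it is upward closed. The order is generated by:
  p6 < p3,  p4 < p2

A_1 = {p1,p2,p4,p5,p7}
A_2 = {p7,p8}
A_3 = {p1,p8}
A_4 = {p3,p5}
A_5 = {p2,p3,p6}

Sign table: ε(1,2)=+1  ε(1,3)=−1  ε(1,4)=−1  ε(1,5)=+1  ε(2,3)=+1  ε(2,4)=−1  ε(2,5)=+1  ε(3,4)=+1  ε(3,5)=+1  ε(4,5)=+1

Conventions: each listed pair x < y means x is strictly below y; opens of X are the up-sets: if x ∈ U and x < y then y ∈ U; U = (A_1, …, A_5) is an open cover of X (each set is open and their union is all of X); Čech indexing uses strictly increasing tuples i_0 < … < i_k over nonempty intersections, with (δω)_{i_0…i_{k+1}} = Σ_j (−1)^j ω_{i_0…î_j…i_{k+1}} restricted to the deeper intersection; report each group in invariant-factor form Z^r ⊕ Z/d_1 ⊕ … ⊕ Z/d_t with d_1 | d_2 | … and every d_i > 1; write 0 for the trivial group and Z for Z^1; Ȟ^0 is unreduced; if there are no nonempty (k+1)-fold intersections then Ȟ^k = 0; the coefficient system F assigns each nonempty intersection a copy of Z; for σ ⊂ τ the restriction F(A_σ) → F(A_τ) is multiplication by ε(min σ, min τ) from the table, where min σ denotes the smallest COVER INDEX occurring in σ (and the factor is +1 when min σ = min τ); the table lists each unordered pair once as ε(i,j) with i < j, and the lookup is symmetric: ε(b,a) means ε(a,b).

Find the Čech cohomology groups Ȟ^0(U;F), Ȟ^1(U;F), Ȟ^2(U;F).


Ȟ^0 = 0, Ȟ^1 = Z ⊕ Z/2 and Ȟ^2 = 0

nerve of the cover:
  A12={p7} A13={p1} A14={p5} A15={p2} A23={p8} A45={p3}
C dims 5,6; δ0: rk 5, SNF 1^4·2
Ȟ^0 = (5 − 5) − 0 = 0, so Ȟ^0 ≅ 0
Ȟ^1 = (6 − 0) − 5 = 1 plus torsion [2], so Ȟ^1 ≅ Z ⊕ Z/2
Ȟ^2 = (0 − 0) − 0 = 0, so Ȟ^2 ≅ 0


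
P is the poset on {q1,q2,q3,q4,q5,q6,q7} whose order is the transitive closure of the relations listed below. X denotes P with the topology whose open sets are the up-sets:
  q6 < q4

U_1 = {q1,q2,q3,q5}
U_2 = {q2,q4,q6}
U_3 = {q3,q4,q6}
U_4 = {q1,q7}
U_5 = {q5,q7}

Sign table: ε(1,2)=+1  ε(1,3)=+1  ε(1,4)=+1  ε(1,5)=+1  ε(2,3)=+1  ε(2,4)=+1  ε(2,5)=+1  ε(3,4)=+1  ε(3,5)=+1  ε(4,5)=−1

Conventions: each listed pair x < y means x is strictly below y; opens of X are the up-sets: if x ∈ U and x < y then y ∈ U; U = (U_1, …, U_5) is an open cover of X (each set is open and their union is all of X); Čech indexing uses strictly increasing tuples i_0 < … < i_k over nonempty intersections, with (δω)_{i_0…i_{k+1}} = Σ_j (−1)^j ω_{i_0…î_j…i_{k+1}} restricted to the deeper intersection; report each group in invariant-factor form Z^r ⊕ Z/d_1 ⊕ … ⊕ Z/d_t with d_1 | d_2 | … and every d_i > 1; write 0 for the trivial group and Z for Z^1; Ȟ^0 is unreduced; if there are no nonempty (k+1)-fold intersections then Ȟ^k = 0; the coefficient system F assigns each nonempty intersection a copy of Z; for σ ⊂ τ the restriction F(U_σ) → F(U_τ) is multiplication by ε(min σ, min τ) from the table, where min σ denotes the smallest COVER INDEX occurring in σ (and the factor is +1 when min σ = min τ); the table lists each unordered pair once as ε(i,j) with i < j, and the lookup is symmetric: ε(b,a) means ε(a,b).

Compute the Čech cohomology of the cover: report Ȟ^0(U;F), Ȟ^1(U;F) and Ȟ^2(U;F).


nonempty overlaps:
  U12={q2} U13={q3} U14={q1} U15={q5} U23={q4,q6} U45={q7}
C dims 5,6; δ0: rk 5, SNF 1^4·2
degree 0: 5−5−0 = 0 → Ȟ^0 ≅ 0
degree 1: 6−0−5 = 1 plus torsion [2] → Ȟ^1 ≅ Z ⊕ Z/2
degree 2: 0−0−0 = 0 → Ȟ^2 ≅ 0

Ȟ^0(U;F) ≅ 0,  Ȟ^1(U;F) ≅ Z ⊕ Z/2,  Ȟ^2(U;F) ≅ 0


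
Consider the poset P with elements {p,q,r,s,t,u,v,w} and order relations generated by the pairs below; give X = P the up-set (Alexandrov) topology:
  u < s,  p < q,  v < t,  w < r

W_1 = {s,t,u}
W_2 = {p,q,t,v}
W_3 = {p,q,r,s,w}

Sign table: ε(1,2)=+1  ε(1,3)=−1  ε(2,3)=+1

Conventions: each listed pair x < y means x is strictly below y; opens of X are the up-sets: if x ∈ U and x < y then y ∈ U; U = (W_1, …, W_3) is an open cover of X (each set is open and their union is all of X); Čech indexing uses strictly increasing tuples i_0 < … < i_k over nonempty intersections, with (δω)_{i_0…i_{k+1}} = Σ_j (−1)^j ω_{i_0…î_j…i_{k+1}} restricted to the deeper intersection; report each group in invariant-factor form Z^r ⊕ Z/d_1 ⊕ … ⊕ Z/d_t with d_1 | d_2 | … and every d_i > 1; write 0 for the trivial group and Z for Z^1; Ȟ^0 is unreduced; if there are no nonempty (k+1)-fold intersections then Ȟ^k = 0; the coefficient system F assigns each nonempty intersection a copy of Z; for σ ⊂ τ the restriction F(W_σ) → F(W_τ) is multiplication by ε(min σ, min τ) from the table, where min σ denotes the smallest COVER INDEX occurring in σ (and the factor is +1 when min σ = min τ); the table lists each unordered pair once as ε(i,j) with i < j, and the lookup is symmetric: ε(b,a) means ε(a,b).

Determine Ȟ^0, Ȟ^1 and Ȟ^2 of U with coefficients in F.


cover nerve:
  W12={t} W13={s} W23={p,q}
C dims 3,3; δ0: rk 3, SNF 1^2·2
Ȟ^0: (3−3)−0=0 ⇒ 0
Ȟ^1: (3−0)−3=0 plus torsion [2] ⇒ Z/2
Ȟ^2: (0−0)−0=0 ⇒ 0

Ȟ^0 ≅ 0; Ȟ^1 ≅ Z/2; Ȟ^2 ≅ 0


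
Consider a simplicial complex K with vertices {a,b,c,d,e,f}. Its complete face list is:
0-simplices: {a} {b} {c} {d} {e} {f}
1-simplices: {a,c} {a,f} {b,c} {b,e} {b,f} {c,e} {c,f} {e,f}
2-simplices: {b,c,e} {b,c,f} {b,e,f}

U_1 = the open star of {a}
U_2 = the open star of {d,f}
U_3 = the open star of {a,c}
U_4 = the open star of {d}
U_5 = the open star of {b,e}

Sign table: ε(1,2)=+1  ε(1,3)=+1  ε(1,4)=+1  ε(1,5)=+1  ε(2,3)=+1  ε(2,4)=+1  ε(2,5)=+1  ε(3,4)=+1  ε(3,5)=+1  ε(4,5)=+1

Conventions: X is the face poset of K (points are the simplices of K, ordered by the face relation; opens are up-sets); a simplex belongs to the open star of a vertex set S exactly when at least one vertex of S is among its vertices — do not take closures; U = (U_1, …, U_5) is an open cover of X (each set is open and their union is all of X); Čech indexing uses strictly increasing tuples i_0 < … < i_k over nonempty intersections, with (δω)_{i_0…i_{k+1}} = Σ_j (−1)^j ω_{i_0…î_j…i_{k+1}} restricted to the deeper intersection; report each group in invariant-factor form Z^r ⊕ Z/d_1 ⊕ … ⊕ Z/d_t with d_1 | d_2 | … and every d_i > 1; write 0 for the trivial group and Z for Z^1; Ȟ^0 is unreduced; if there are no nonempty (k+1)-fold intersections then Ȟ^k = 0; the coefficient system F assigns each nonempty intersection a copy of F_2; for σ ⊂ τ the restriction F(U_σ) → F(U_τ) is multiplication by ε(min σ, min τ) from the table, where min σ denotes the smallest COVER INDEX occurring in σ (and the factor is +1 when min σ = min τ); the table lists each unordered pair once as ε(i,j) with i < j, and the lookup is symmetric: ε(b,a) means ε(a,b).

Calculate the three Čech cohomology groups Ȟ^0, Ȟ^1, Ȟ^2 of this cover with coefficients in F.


Ȟ^0 = Z/2, Ȟ^1 = 0, Ȟ^2 = 0

nerve simplices:
  U1={{a},{a,c},{a,f}} U2={{d},{f},{a,f},{b,f},{c,f},{e,f},{b,c,f},{b,e,f}} U3={{a},{c},{a,c},{a,f},{b,c},{c,e},{c,f},{b,c,e},{b,c,f}} U4={{d}} U5={{b},{e},{b,c},{b,e},{b,f},{c,e},{e,f},{b,c,e},{b,c,f},{b,e,f}}
  U12={{a,f}} U13={{a},{a,c},{a,f}} U23={{a,f},{c,f},{b,c,f}} U24={{d}} U25={{b,f},{e,f},{b,c,f},{b,e,f}} U35={{b,c},{c,e},{b,c,e},{b,c,f}}
  U123={{a,f}} U235={{b,c,f}}
C dims 5,6,2; δ0: rk_F2 4; δ1: rk_F2 2
degree 0: 5−4−0 = 1 → Ȟ^0 ≅ Z/2
degree 1: 6−2−4 = 0 → Ȟ^1 ≅ 0
degree 2: 2−0−2 = 0 → Ȟ^2 ≅ 0


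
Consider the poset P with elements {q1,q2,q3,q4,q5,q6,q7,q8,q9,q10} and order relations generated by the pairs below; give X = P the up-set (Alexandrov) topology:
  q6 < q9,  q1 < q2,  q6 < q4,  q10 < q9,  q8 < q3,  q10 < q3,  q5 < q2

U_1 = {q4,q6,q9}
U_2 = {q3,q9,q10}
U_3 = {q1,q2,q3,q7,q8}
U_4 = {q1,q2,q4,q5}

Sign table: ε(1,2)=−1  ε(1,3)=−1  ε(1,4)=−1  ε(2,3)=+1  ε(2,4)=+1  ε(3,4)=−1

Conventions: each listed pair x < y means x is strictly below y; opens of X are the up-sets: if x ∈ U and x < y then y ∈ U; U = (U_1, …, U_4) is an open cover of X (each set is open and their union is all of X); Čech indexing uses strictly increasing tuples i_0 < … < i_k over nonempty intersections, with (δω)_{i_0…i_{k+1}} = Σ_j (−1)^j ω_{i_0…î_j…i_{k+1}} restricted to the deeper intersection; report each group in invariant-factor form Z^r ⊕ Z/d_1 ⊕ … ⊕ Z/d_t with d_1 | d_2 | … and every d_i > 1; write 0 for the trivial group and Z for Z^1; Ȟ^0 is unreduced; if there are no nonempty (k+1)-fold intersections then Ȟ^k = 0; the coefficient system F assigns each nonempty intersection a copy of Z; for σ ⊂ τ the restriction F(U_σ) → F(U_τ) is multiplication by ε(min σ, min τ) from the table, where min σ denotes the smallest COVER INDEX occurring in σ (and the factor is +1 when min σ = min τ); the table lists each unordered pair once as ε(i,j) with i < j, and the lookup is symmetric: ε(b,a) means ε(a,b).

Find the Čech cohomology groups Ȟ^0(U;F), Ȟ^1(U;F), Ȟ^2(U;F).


nerve simplices:
  U12={q9} U14={q4} U23={q3} U34={q1,q2}
C dims 4,4; δ0: rk 4, SNF 1^3·2
degree 0: 4−4−0 = 0 → Ȟ^0 ≅ 0
degree 1: 4−0−4 = 0 plus torsion [2] → Ȟ^1 ≅ Z/2
degree 2: 0−0−0 = 0 → Ȟ^2 ≅ 0

Ȟ^0 ≅ 0,  Ȟ^1 ≅ Z/2,  Ȟ^2 ≅ 0


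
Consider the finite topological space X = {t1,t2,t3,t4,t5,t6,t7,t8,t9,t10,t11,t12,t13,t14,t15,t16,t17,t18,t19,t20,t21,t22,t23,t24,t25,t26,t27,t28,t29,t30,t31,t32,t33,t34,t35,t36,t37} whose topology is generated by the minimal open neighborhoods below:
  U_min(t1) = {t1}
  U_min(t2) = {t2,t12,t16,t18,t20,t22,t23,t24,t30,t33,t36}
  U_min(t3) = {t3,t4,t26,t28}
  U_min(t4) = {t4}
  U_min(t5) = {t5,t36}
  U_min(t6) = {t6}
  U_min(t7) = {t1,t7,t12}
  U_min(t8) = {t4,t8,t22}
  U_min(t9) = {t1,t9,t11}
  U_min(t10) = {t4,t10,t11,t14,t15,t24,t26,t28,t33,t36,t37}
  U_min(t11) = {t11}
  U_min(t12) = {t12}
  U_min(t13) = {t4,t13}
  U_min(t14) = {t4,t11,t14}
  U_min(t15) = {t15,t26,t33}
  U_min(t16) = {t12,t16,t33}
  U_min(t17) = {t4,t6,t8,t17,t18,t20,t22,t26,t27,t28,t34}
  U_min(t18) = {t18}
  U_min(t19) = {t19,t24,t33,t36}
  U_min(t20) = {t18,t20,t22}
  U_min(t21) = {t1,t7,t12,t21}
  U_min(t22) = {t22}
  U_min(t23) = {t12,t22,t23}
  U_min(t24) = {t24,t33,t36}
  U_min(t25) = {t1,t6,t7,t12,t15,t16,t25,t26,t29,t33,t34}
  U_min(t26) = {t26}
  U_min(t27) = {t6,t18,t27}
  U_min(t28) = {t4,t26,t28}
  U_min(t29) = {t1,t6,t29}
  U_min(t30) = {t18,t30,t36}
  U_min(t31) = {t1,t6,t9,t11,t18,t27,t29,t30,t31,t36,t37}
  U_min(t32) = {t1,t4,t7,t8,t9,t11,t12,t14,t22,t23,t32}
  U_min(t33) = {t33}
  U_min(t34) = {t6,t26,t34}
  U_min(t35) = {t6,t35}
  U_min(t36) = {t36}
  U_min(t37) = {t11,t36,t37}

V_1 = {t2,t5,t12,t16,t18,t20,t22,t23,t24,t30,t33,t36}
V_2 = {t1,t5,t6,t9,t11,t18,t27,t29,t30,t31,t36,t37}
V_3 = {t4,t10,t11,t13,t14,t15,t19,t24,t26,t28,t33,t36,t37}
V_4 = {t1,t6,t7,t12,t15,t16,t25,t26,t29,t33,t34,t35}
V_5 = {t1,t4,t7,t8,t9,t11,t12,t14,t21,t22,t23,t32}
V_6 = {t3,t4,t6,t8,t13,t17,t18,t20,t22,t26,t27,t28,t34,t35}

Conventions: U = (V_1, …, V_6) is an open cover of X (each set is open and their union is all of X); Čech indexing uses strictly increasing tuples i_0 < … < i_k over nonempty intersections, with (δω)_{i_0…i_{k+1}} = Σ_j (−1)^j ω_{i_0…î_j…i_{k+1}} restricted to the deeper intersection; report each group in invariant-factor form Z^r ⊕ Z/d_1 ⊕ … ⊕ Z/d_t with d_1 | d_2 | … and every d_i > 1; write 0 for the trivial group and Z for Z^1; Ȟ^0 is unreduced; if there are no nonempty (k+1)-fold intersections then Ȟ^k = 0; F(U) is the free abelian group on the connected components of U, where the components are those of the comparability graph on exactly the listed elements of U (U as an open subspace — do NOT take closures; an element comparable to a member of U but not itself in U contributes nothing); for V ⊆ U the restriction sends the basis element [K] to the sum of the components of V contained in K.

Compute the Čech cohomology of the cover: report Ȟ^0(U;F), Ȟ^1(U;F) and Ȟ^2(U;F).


nerve simplices:
  V12={t5,t18,t30,t36} V13={t24,t33,t36} V14={t12,t16,t33} V15={t12,t22,t23} V16={t18,t20,t22} V23={t11,t36,t37} V24={t1,t6,t29} V25={t1,t9,t11} V26={t6,t18,t27} V34={t15,t26,t33} V35={t4,t11,t14} V36={t4,t13,t26,t28} V45={t1,t7,t12} V46={t6,t26,t34,t35} V56={t4,t8,t22}
  V123={t36} V126={t18} V134={t33} V145={t12} V156={t22} V235={t11} V245={t1} V246={t6} V346={t26} V356={t4}
components per intersection:
  V1: {t2,t5,t12,t16,t18,t20,t22,t23,t24,t30,t33,t36}
  V2: {t1,t5,t6,t9,t11,t18,t27,t29,t30,t31,t36,t37}
  V3: {t4,t10,t11,t13,t14,t15,t19,t24,t26,t28,t33,t36,t37}
  V4: {t1,t6,t7,t12,t15,t16,t25,t26,t29,t33,t34,t35}
  V5: {t1,t4,t7,t8,t9,t11,t12,t14,t21,t22,t23,t32}
  V6: {t3,t4,t6,t8,t13,t17,t18,t20,t22,t26,t27,t28,t34,t35}
  V12: {t5,t18,t30,t36}
  V13: {t24,t33,t36}
  V14: {t12,t16,t33}
  V15: {t12,t22,t23}
  V16: {t18,t20,t22}
  V23: {t11,t36,t37}
  V24: {t1,t6,t29}
  V25: {t1,t9,t11}
  V26: {t6,t18,t27}
  V34: {t15,t26,t33}
  V35: {t4,t11,t14}
  V36: {t4,t13,t26,t28}
  V45: {t1,t7,t12}
  V46: {t6,t26,t34,t35}
  V56: {t4,t8,t22}
  V123: {t36}
  V126: {t18}
  V134: {t33}
  V145: {t12}
  V156: {t22}
  V235: {t11}
  V245: {t1}
  V246: {t6}
  V346: {t26}
  V356: {t4}
C dims 6,15,10; δ0: rk 5, SNF 1^5; δ1: rk 10, SNF 1^9·2
degree 0: 6−5−0 = 1 → Ȟ^0 ≅ Z
degree 1: 15−10−5 = 0 → Ȟ^1 ≅ 0
degree 2: 10−0−10 = 0 plus torsion [2] → Ȟ^2 ≅ Z/2

Ȟ^0 ≅ Z,  Ȟ^1 ≅ 0,  Ȟ^2 ≅ Z/2


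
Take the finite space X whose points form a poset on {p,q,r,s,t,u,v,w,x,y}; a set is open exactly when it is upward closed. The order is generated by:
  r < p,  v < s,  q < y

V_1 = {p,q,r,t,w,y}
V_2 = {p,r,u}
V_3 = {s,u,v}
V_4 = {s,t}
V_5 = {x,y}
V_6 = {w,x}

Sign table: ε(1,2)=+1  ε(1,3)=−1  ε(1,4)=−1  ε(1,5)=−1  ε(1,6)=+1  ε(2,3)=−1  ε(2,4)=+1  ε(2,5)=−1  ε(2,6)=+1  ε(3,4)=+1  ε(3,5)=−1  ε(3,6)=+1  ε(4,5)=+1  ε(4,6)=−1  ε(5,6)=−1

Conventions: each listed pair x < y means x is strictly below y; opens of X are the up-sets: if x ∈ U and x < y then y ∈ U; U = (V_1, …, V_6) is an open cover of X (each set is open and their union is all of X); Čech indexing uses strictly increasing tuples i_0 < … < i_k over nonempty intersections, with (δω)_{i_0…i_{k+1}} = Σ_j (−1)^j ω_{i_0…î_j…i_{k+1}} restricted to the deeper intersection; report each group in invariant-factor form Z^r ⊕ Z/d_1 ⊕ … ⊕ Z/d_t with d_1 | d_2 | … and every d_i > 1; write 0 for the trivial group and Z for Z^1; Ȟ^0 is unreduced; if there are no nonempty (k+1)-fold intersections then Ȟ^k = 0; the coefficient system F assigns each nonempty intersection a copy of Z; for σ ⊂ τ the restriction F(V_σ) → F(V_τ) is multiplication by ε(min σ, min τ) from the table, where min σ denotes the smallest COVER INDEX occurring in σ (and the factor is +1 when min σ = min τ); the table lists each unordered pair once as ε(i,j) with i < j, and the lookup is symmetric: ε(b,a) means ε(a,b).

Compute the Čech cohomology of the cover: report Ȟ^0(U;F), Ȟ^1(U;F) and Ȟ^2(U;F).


intersection data:
  V12={p,r} V14={t} V15={y} V16={w} V23={u} V34={s} V56={x}
C dims 6,7; δ0: rk 5, SNF 1^5
Ȟ^0 = (6 − 5) − 0 = 1, so Ȟ^0 ≅ Z
Ȟ^1 = (7 − 0) − 5 = 2, so Ȟ^1 ≅ Z^2
Ȟ^2 = (0 − 0) − 0 = 0, so Ȟ^2 ≅ 0

Ȟ^0 = Z, Ȟ^1 = Z^2 and Ȟ^2 = 0
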